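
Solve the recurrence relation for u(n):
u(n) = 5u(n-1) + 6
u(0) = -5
First-order linear non-homogeneous.
Homogeneous solution: u_h(n) = A·(5)^n.
Try constant particular solution u_p = K: K = 5K + 6 ⇒ K = - \frac{3}{2}.
General: u(n) = A·(5)^n - \frac{3}{2}.
Apply u(0) = -5: A - \frac{3}{2} = -5 ⇒ A = - \frac{7}{2}.
So u(n) = - \frac{7 \cdot 5^{n}}{2} - \frac{3}{2}.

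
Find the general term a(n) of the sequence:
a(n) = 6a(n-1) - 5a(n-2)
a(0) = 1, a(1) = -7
Characteristic equation: x² - 6x + 5 = 0, which factors as (x - (1))(x - (5)) = 0.
Roots r₁ = 1, r₂ = 5 (distinct).
General solution: a(n) = A·(1)^n + B·(5)^n.
From a(0) = 1: A + B = 1.
From a(1) = -7: A + 5B = -7.
Solving: A = 3, B = -2.
So a(n) = 3 - 2 \cdot 5^{n}.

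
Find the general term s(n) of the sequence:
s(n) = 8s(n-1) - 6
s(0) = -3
First-order linear non-homogeneous.
Homogeneous solution: s_h(n) = A·(8)^n.
Try constant particular solution s_p = K: K = 8K - 6 ⇒ K = \frac{6}{7}.
General: s(n) = A·(8)^n + \frac{6}{7}.
Apply s(0) = -3: A + \frac{6}{7} = -3 ⇒ A = - \frac{27}{7}.
So s(n) = \frac{6}{7} - \frac{27 \cdot 8^{n}}{7}.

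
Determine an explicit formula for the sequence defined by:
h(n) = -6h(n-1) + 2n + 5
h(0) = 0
First-order linear with linear forcing.
Homogeneous solution: h_h(n) = A·(-6)^n.
Try particular h_p(n) = pn + q. Substituting:
  pn + q = -6(p(n-1) + q) + 2n + 5.
Matching the n-coefficient: p = -6p + 2 ⇒ p = \frac{2}{7}.
Matching constants: q = 6p - 6q + 5 ⇒ q = \frac{47}{49}.
General: h(n) = A·(-6)^n + \frac{2 n}{7} + \frac{47}{49}.
Apply h(0) = 0: A + \frac{47}{49} = 0 ⇒ A = - \frac{47}{49}.
So h(n) = - \frac{47 \left(-6\right)^{n}}{49} + \frac{2 n}{7} + \frac{47}{49}.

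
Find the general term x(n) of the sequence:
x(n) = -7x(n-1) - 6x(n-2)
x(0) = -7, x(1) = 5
Characteristic equation: x² + 7x + 6 = 0, which factors as (x - (-6))(x - (-1)) = 0.
Roots r₁ = -6, r₂ = -1 (distinct).
General solution: x(n) = A·(-6)^n + B·(-1)^n.
From x(0) = -7: A + B = -7.
From x(1) = 5: -6A - B = 5.
Solving: A = \frac{2}{5}, B = - \frac{37}{5}.
So x(n) = - \frac{37 \left(-1\right)^{n}}{5} + \frac{2 \left(-6\right)^{n}}{5}.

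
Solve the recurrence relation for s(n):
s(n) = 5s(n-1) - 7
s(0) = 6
First-order linear non-homogeneous.
Homogeneous solution: s_h(n) = A·(5)^n.
Try constant particular solution s_p = K: K = 5K - 7 ⇒ K = \frac{7}{4}.
General: s(n) = A·(5)^n + \frac{7}{4}.
Apply s(0) = 6: A + \frac{7}{4} = 6 ⇒ A = \frac{17}{4}.
So s(n) = \frac{17 \cdot 5^{n}}{4} + \frac{7}{4}.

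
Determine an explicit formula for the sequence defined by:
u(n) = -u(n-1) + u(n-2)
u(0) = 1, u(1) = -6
Characteristic equation: x² + x - 1 = 0.
Discriminant Δ = (-1)² + 4·(1) = 5.
Roots r₁,₂ = (-1 ± √5)/2, so r₁ = - \frac{1}{2} + \frac{\sqrt{5}}{2}, r₂ = - \frac{\sqrt{5}}{2} - \frac{1}{2}.
General solution: u(n) = A·r₁^n + B·r₂^n.
From the initial conditions, A + B = 1 and r₁A + r₂B = -6.
Since r₁ - r₂ = √5: A = (-6 - (1)r₂)/√5 = \frac{1}{2} - \frac{11 \sqrt{5}}{10}, and B = 1 - A = \frac{1}{2} + \frac{11 \sqrt{5}}{10}.
So u(n) = \left(\frac{1}{2} - \frac{11 \sqrt{5}}{10}\right)\left(- \frac{1}{2} + \frac{\sqrt{5}}{2}\right)^n + \left(\frac{1}{2} + \frac{11 \sqrt{5}}{10}\right)\left(- \frac{\sqrt{5}}{2} - \frac{1}{2}\right)^n.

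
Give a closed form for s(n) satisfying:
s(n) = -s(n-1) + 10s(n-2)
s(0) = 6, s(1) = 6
Characteristic equation: x² + x - 10 = 0.
Discriminant Δ = (-1)² + 4·(10) = 41.
Roots r₁,₂ = (-1 ± √41)/2, so r₁ = - \frac{1}{2} + \frac{\sqrt{41}}{2}, r₂ = - \frac{\sqrt{41}}{2} - \frac{1}{2}.
General solution: s(n) = A·r₁^n + B·r₂^n.
From the initial conditions, A + B = 6 and r₁A + r₂B = 6.
Since r₁ - r₂ = √41: A = (6 - (6)r₂)/√41 = \frac{9 \sqrt{41}}{41} + 3, and B = 6 - A = 3 - \frac{9 \sqrt{41}}{41}.
So s(n) = \left(\frac{9 \sqrt{41}}{41} + 3\right)\left(- \frac{1}{2} + \frac{\sqrt{41}}{2}\right)^n + \left(3 - \frac{9 \sqrt{41}}{41}\right)\left(- \frac{\sqrt{41}}{2} - \frac{1}{2}\right)^n.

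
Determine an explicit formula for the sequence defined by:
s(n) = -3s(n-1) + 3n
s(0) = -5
First-order linear with linear forcing.
Homogeneous solution: s_h(n) = A·(-3)^n.
Try particular s_p(n) = pn + q. Substituting:
  pn + q = -3(p(n-1) + q) + 3n.
Matching the n-coefficient: p = -3p + 3 ⇒ p = \frac{3}{4}.
Matching constants: q = 3p - 3q ⇒ q = \frac{9}{16}.
General: s(n) = A·(-3)^n + \frac{3 n}{4} + \frac{9}{16}.
Apply s(0) = -5: A + \frac{9}{16} = -5 ⇒ A = - \frac{89}{16}.
So s(n) = - \frac{89 \left(-3\right)^{n}}{16} + \frac{3 n}{4} + \frac{9}{16}.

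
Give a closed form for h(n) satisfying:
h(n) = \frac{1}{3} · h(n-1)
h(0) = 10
Pure geometric recurrence with ratio \frac{1}{3}.
By induction h(n) = h(0) · (\frac{1}{3})^n = 10 \cdot 3^{- n}.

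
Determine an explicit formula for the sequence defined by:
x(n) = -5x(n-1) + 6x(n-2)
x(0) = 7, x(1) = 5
Characteristic equation: x² + 5x - 6 = 0, which factors as (x - (-6))(x - (1)) = 0.
Roots r₁ = -6, r₂ = 1 (distinct).
General solution: x(n) = A·(-6)^n + B·(1)^n.
From x(0) = 7: A + B = 7.
From x(1) = 5: -6A + B = 5.
Solving: A = \frac{2}{7}, B = \frac{47}{7}.
So x(n) = \frac{2 \left(-6\right)^{n}}{7} + \frac{47}{7}.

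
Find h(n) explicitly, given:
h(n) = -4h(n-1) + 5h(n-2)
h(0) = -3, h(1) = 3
Characteristic equation: x² + 4x - 5 = 0, which factors as (x - (1))(x - (-5)) = 0.
Roots r₁ = 1, r₂ = -5 (distinct).
General solution: h(n) = A·(1)^n + B·(-5)^n.
From h(0) = -3: A + B = -3.
From h(1) = 3: A - 5B = 3.
Solving: A = -2, B = -1.
So h(n) = - \left(-5\right)^{n} - 2.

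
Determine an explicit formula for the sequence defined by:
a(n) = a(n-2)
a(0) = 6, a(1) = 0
Characteristic equation: x² - 1 = 0, which factors as (x - (-1))(x - (1)) = 0.
Roots r₁ = -1, r₂ = 1 (distinct).
General solution: a(n) = A·(-1)^n + B·(1)^n.
From a(0) = 6: A + B = 6.
From a(1) = 0: -A + B = 0.
Solving: A = 3, B = 3.
So a(n) = 3 \left(-1\right)^{n} + 3.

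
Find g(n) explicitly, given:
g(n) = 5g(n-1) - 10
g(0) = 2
First-order linear non-homogeneous.
Homogeneous solution: g_h(n) = A·(5)^n.
Try constant particular solution g_p = K: K = 5K - 10 ⇒ K = \frac{5}{2}.
General: g(n) = A·(5)^n + \frac{5}{2}.
Apply g(0) = 2: A + \frac{5}{2} = 2 ⇒ A = - \frac{1}{2}.
So g(n) = \frac{5}{2} - \frac{5^{n}}{2}.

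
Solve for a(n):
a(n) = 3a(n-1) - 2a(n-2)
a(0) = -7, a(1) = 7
Characteristic equation: x² - 3x + 2 = 0, which factors as (x - (1))(x - (2)) = 0.
Roots r₁ = 1, r₂ = 2 (distinct).
General solution: a(n) = A·(1)^n + B·(2)^n.
From a(0) = -7: A + B = -7.
From a(1) = 7: A + 2B = 7.
Solving: A = -21, B = 14.
So a(n) = 14 \cdot 2^{n} - 21.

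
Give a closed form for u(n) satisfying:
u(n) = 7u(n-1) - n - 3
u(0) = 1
First-order linear with linear forcing.
Homogeneous solution: u_h(n) = A·(7)^n.
Try particular u_p(n) = pn + q. Substituting:
  pn + q = 7(p(n-1) + q) - n - 3.
Matching the n-coefficient: p = 7p - 1 ⇒ p = \frac{1}{6}.
Matching constants: q = -7p + 7q - 3 ⇒ q = \frac{25}{36}.
General: u(n) = A·(7)^n + \frac{n}{6} + \frac{25}{36}.
Apply u(0) = 1: A + \frac{25}{36} = 1 ⇒ A = \frac{11}{36}.
So u(n) = \frac{11 \cdot 7^{n}}{36} + \frac{n}{6} + \frac{25}{36}.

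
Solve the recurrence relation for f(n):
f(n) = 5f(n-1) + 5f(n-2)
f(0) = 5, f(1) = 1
Characteristic equation: x² - 5x - 5 = 0.
Discriminant Δ = (5)² + 4·(5) = 45.
Roots r₁,₂ = (5 ± √45)/2, so r₁ = \frac{5}{2} + \frac{3 \sqrt{5}}{2}, r₂ = \frac{5}{2} - \frac{3 \sqrt{5}}{2}.
General solution: f(n) = A·r₁^n + B·r₂^n.
From the initial conditions, A + B = 5 and r₁A + r₂B = 1.
Since r₁ - r₂ = √45: A = (1 - (5)r₂)/√45 = \frac{5}{2} - \frac{23 \sqrt{5}}{30}, and B = 5 - A = \frac{23 \sqrt{5}}{30} + \frac{5}{2}.
So f(n) = \left(\frac{5}{2} - \frac{23 \sqrt{5}}{30}\right)\left(\frac{5}{2} + \frac{3 \sqrt{5}}{2}\right)^n + \left(\frac{23 \sqrt{5}}{30} + \frac{5}{2}\right)\left(\frac{5}{2} - \frac{3 \sqrt{5}}{2}\right)^n.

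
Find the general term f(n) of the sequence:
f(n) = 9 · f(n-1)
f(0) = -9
Pure geometric recurrence with ratio 9.
By induction f(n) = f(0) · (9)^n = - 9 \cdot 9^{n}.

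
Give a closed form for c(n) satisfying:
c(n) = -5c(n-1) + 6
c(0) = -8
First-order linear non-homogeneous.
Homogeneous solution: c_h(n) = A·(-5)^n.
Try constant particular solution c_p = K: K = -5K + 6 ⇒ K = 1.
General: c(n) = A·(-5)^n + 1.
Apply c(0) = -8: A + 1 = -8 ⇒ A = -9.
So c(n) = 1 - 9 \left(-5\right)^{n}.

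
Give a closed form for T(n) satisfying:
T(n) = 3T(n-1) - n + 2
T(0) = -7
First-order linear with linear forcing.
Homogeneous solution: T_h(n) = A·(3)^n.
Try particular T_p(n) = pn + q. Substituting:
  pn + q = 3(p(n-1) + q) - n + 2.
Matching the n-coefficient: p = 3p - 1 ⇒ p = \frac{1}{2}.
Matching constants: q = -3p + 3q + 2 ⇒ q = - \frac{1}{4}.
General: T(n) = A·(3)^n + \frac{n}{2} - \frac{1}{4}.
Apply T(0) = -7: A - \frac{1}{4} = -7 ⇒ A = - \frac{27}{4}.
So T(n) = - \frac{27 \cdot 3^{n}}{4} + \frac{n}{2} - \frac{1}{4}.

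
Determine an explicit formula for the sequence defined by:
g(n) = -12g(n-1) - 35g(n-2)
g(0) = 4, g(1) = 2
Characteristic equation: x² + 12x + 35 = 0, which factors as (x - (-5))(x - (-7)) = 0.
Roots r₁ = -5, r₂ = -7 (distinct).
General solution: g(n) = A·(-5)^n + B·(-7)^n.
From g(0) = 4: A + B = 4.
From g(1) = 2: -5A - 7B = 2.
Solving: A = 15, B = -11.
So g(n) = 15 \left(-5\right)^{n} - 11 \left(-7\right)^{n}.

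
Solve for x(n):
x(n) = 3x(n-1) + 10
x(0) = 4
First-order linear non-homogeneous.
Homogeneous solution: x_h(n) = A·(3)^n.
Try constant particular solution x_p = K: K = 3K + 10 ⇒ K = -5.
General: x(n) = A·(3)^n - 5.
Apply x(0) = 4: A - 5 = 4 ⇒ A = 9.
So x(n) = 9 \cdot 3^{n} - 5.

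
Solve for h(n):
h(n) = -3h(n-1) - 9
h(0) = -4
First-order linear non-homogeneous.
Homogeneous solution: h_h(n) = A·(-3)^n.
Try constant particular solution h_p = K: K = -3K - 9 ⇒ K = - \frac{9}{4}.
General: h(n) = A·(-3)^n - \frac{9}{4}.
Apply h(0) = -4: A - \frac{9}{4} = -4 ⇒ A = - \frac{7}{4}.
So h(n) = - \frac{7 \left(-3\right)^{n}}{4} - \frac{9}{4}.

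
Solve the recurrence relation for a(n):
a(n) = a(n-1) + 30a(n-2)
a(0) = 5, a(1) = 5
Characteristic equation: x² - x - 30 = 0, which factors as (x - (6))(x - (-5)) = 0.
Roots r₁ = 6, r₂ = -5 (distinct).
General solution: a(n) = A·(6)^n + B·(-5)^n.
From a(0) = 5: A + B = 5.
From a(1) = 5: 6A - 5B = 5.
Solving: A = \frac{30}{11}, B = \frac{25}{11}.
So a(n) = \frac{25 \left(-5\right)^{n}}{11} + \frac{30 \cdot 6^{n}}{11}.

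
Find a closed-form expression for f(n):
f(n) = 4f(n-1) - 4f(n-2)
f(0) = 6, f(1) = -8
Characteristic equation: x² - 4x + 4 = 0, which is (x - (2))².
Repeated root r = 2.
General solution: f(n) = (A + Bn)·(2)^n.
From f(0) = 6: A = 6.
From f(1) = -8: (A + B)·(2) = -8 ⇒ B = -10.
So f(n) = \left(6 - 10 n\right) \cdot (2)^n.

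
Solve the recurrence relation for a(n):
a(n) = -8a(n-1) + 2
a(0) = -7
First-order linear non-homogeneous.
Homogeneous solution: a_h(n) = A·(-8)^n.
Try constant particular solution a_p = K: K = -8K + 2 ⇒ K = \frac{2}{9}.
General: a(n) = A·(-8)^n + \frac{2}{9}.
Apply a(0) = -7: A + \frac{2}{9} = -7 ⇒ A = - \frac{65}{9}.
So a(n) = \frac{2}{9} - \frac{65 \left(-8\right)^{n}}{9}.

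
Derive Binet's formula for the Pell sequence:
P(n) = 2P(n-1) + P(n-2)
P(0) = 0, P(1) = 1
This is the Pell sequence.
Characteristic equation: x² - 2x - 1 = 0; roots r₁ = 1 + \sqrt{2}, r₂ = 1 - \sqrt{2}.
General: P(n) = A·r₁^n + B·r₂^n. Solving with P(0)=0, P(1)=1 gives A = \frac{\sqrt{2}}{4}, B = - \frac{\sqrt{2}}{4}.
So P(n) = \frac{\sqrt{2} \left(- \left(1 - \sqrt{2}\right)^{n} + \left(1 + \sqrt{2}\right)^{n}\right)}{4}.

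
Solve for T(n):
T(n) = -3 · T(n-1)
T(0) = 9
Pure geometric recurrence with ratio -3.
By induction T(n) = T(0) · (-3)^n = 9 \left(-3\right)^{n}.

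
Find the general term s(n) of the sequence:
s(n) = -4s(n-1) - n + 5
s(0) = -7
First-order linear with linear forcing.
Homogeneous solution: s_h(n) = A·(-4)^n.
Try particular s_p(n) = pn + q. Substituting:
  pn + q = -4(p(n-1) + q) - n + 5.
Matching the n-coefficient: p = -4p - 1 ⇒ p = - \frac{1}{5}.
Matching constants: q = 4p - 4q + 5 ⇒ q = \frac{21}{25}.
General: s(n) = A·(-4)^n - \frac{n}{5} + \frac{21}{25}.
Apply s(0) = -7: A + \frac{21}{25} = -7 ⇒ A = - \frac{196}{25}.
So s(n) = - \frac{196 \left(-4\right)^{n}}{25} - \frac{n}{5} + \frac{21}{25}.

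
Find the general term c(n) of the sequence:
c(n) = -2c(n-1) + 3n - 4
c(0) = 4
First-order linear with linear forcing.
Homogeneous solution: c_h(n) = A·(-2)^n.
Try particular c_p(n) = pn + q. Substituting:
  pn + q = -2(p(n-1) + q) + 3n - 4.
Matching the n-coefficient: p = -2p + 3 ⇒ p = 1.
Matching constants: q = 2p - 2q - 4 ⇒ q = - \frac{2}{3}.
General: c(n) = A·(-2)^n + n - \frac{2}{3}.
Apply c(0) = 4: A - \frac{2}{3} = 4 ⇒ A = \frac{14}{3}.
So c(n) = \frac{14 \left(-2\right)^{n}}{3} + n - \frac{2}{3}.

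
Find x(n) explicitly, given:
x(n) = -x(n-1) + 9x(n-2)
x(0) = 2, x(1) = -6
Characteristic equation: x² + x - 9 = 0.
Discriminant Δ = (-1)² + 4·(9) = 37.
Roots r₁,₂ = (-1 ± √37)/2, so r₁ = - \frac{1}{2} + \frac{\sqrt{37}}{2}, r₂ = - \frac{\sqrt{37}}{2} - \frac{1}{2}.
General solution: x(n) = A·r₁^n + B·r₂^n.
From the initial conditions, A + B = 2 and r₁A + r₂B = -6.
Since r₁ - r₂ = √37: A = (-6 - (2)r₂)/√37 = 1 - \frac{5 \sqrt{37}}{37}, and B = 2 - A = \frac{5 \sqrt{37}}{37} + 1.
So x(n) = \left(1 - \frac{5 \sqrt{37}}{37}\right)\left(- \frac{1}{2} + \frac{\sqrt{37}}{2}\right)^n + \left(\frac{5 \sqrt{37}}{37} + 1\right)\left(- \frac{\sqrt{37}}{2} - \frac{1}{2}\right)^n.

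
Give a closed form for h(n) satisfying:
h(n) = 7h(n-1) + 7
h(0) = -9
First-order linear non-homogeneous.
Homogeneous solution: h_h(n) = A·(7)^n.
Try constant particular solution h_p = K: K = 7K + 7 ⇒ K = - \frac{7}{6}.
General: h(n) = A·(7)^n - \frac{7}{6}.
Apply h(0) = -9: A - \frac{7}{6} = -9 ⇒ A = - \frac{47}{6}.
So h(n) = - \frac{47 \cdot 7^{n}}{6} - \frac{7}{6}.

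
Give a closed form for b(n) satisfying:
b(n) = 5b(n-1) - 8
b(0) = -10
First-order linear non-homogeneous.
Homogeneous solution: b_h(n) = A·(5)^n.
Try constant particular solution b_p = K: K = 5K - 8 ⇒ K = 2.
General: b(n) = A·(5)^n + 2.
Apply b(0) = -10: A + 2 = -10 ⇒ A = -12.
So b(n) = 2 - 12 \cdot 5^{n}.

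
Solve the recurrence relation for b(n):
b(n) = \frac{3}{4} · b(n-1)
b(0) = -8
Pure geometric recurrence with ratio \frac{3}{4}.
By induction b(n) = b(0) · (\frac{3}{4})^n = - 8 \left(\frac{3}{4}\right)^{n}.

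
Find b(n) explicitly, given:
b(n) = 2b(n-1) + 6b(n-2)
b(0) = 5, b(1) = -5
Characteristic equation: x² - 2x - 6 = 0.
Discriminant Δ = (2)² + 4·(6) = 28.
Roots r₁,₂ = (2 ± √28)/2, so r₁ = 1 + \sqrt{7}, r₂ = 1 - \sqrt{7}.
General solution: b(n) = A·r₁^n + B·r₂^n.
From the initial conditions, A + B = 5 and r₁A + r₂B = -5.
Since r₁ - r₂ = √28: A = (-5 - (5)r₂)/√28 = \frac{5}{2} - \frac{5 \sqrt{7}}{7}, and B = 5 - A = \frac{5 \sqrt{7}}{7} + \frac{5}{2}.
So b(n) = \left(\frac{5}{2} - \frac{5 \sqrt{7}}{7}\right)\left(1 + \sqrt{7}\right)^n + \left(\frac{5 \sqrt{7}}{7} + \frac{5}{2}\right)\left(1 - \sqrt{7}\right)^n.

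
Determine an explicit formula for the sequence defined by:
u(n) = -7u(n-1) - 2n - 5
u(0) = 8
First-order linear with linear forcing.
Homogeneous solution: u_h(n) = A·(-7)^n.
Try particular u_p(n) = pn + q. Substituting:
  pn + q = -7(p(n-1) + q) - 2n - 5.
Matching the n-coefficient: p = -7p - 2 ⇒ p = - \frac{1}{4}.
Matching constants: q = 7p - 7q - 5 ⇒ q = - \frac{27}{32}.
General: u(n) = A·(-7)^n - \frac{n}{4} - \frac{27}{32}.
Apply u(0) = 8: A - \frac{27}{32} = 8 ⇒ A = \frac{283}{32}.
So u(n) = \frac{283 \left(-7\right)^{n}}{32} - \frac{n}{4} - \frac{27}{32}.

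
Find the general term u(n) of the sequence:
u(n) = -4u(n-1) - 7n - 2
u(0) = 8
First-order linear with linear forcing.
Homogeneous solution: u_h(n) = A·(-4)^n.
Try particular u_p(n) = pn + q. Substituting:
  pn + q = -4(p(n-1) + q) - 7n - 2.
Matching the n-coefficient: p = -4p - 7 ⇒ p = - \frac{7}{5}.
Matching constants: q = 4p - 4q - 2 ⇒ q = - \frac{38}{25}.
General: u(n) = A·(-4)^n - \frac{7 n}{5} - \frac{38}{25}.
Apply u(0) = 8: A - \frac{38}{25} = 8 ⇒ A = \frac{238}{25}.
So u(n) = \frac{238 \left(-4\right)^{n}}{25} - \frac{7 n}{5} - \frac{38}{25}.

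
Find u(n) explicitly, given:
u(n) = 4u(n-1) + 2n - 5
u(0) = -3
First-order linear with linear forcing.
Homogeneous solution: u_h(n) = A·(4)^n.
Try particular u_p(n) = pn + q. Substituting:
  pn + q = 4(p(n-1) + q) + 2n - 5.
Matching the n-coefficient: p = 4p + 2 ⇒ p = - \frac{2}{3}.
Matching constants: q = -4p + 4q - 5 ⇒ q = \frac{7}{9}.
General: u(n) = A·(4)^n - \frac{2 n}{3} + \frac{7}{9}.
Apply u(0) = -3: A + \frac{7}{9} = -3 ⇒ A = - \frac{34}{9}.
So u(n) = - \frac{34 \cdot 4^{n}}{9} - \frac{2 n}{3} + \frac{7}{9}.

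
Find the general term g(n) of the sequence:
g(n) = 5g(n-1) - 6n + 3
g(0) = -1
First-order linear with linear forcing.
Homogeneous solution: g_h(n) = A·(5)^n.
Try particular g_p(n) = pn + q. Substituting:
  pn + q = 5(p(n-1) + q) - 6n + 3.
Matching the n-coefficient: p = 5p - 6 ⇒ p = \frac{3}{2}.
Matching constants: q = -5p + 5q + 3 ⇒ q = \frac{9}{8}.
General: g(n) = A·(5)^n + \frac{3 n}{2} + \frac{9}{8}.
Apply g(0) = -1: A + \frac{9}{8} = -1 ⇒ A = - \frac{17}{8}.
So g(n) = - \frac{17 \cdot 5^{n}}{8} + \frac{3 n}{2} + \frac{9}{8}.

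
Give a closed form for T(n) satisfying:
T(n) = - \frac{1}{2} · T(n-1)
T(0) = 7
Pure geometric recurrence with ratio - \frac{1}{2}.
By induction T(n) = T(0) · (- \frac{1}{2})^n = 7 \left(- \frac{1}{2}\right)^{n}.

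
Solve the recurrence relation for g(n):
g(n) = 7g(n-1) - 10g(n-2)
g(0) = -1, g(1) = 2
Characteristic equation: x² - 7x + 10 = 0, which factors as (x - (5))(x - (2)) = 0.
Roots r₁ = 5, r₂ = 2 (distinct).
General solution: g(n) = A·(5)^n + B·(2)^n.
From g(0) = -1: A + B = -1.
From g(1) = 2: 5A + 2B = 2.
Solving: A = \frac{4}{3}, B = - \frac{7}{3}.
So g(n) = - \frac{7 \cdot 2^{n}}{3} + \frac{4 \cdot 5^{n}}{3}.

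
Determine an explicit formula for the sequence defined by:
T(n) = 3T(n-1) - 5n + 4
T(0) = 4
First-order linear with linear forcing.
Homogeneous solution: T_h(n) = A·(3)^n.
Try particular T_p(n) = pn + q. Substituting:
  pn + q = 3(p(n-1) + q) - 5n + 4.
Matching the n-coefficient: p = 3p - 5 ⇒ p = \frac{5}{2}.
Matching constants: q = -3p + 3q + 4 ⇒ q = \frac{7}{4}.
General: T(n) = A·(3)^n + \frac{5 n}{2} + \frac{7}{4}.
Apply T(0) = 4: A + \frac{7}{4} = 4 ⇒ A = \frac{9}{4}.
So T(n) = \frac{9 \cdot 3^{n}}{4} + \frac{5 n}{2} + \frac{7}{4}.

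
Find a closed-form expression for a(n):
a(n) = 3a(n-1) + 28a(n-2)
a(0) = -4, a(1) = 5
Characteristic equation: x² - 3x - 28 = 0, which factors as (x - (-4))(x - (7)) = 0.
Roots r₁ = -4, r₂ = 7 (distinct).
General solution: a(n) = A·(-4)^n + B·(7)^n.
From a(0) = -4: A + B = -4.
From a(1) = 5: -4A + 7B = 5.
Solving: A = -3, B = -1.
So a(n) = - 3 \left(-4\right)^{n} - 7^{n}.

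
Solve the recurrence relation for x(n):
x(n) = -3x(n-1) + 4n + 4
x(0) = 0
First-order linear with linear forcing.
Homogeneous solution: x_h(n) = A·(-3)^n.
Try particular x_p(n) = pn + q. Substituting:
  pn + q = -3(p(n-1) + q) + 4n + 4.
Matching the n-coefficient: p = -3p + 4 ⇒ p = 1.
Matching constants: q = 3p - 3q + 4 ⇒ q = \frac{7}{4}.
General: x(n) = A·(-3)^n + n + \frac{7}{4}.
Apply x(0) = 0: A + \frac{7}{4} = 0 ⇒ A = - \frac{7}{4}.
So x(n) = - \frac{7 \left(-3\right)^{n}}{4} + n + \frac{7}{4}.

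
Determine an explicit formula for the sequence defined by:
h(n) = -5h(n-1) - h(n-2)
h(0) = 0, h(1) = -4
Characteristic equation: x² + 5x + 1 = 0.
Discriminant Δ = (-5)² + 4·(-1) = 21.
Roots r₁,₂ = (-5 ± √21)/2, so r₁ = - \frac{5}{2} + \frac{\sqrt{21}}{2}, r₂ = - \frac{5}{2} - \frac{\sqrt{21}}{2}.
General solution: h(n) = A·r₁^n + B·r₂^n.
From the initial conditions, A + B = 0 and r₁A + r₂B = -4.
Since r₁ - r₂ = √21: A = (-4 - (0)r₂)/√21 = - \frac{4 \sqrt{21}}{21}, and B = 0 - A = \frac{4 \sqrt{21}}{21}.
So h(n) = \left(- \frac{4 \sqrt{21}}{21}\right)\left(- \frac{5}{2} + \frac{\sqrt{21}}{2}\right)^n + \left(\frac{4 \sqrt{21}}{21}\right)\left(- \frac{5}{2} - \frac{\sqrt{21}}{2}\right)^n.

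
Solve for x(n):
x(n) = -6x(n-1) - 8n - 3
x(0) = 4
First-order linear with linear forcing.
Homogeneous solution: x_h(n) = A·(-6)^n.
Try particular x_p(n) = pn + q. Substituting:
  pn + q = -6(p(n-1) + q) - 8n - 3.
Matching the n-coefficient: p = -6p - 8 ⇒ p = - \frac{8}{7}.
Matching constants: q = 6p - 6q - 3 ⇒ q = - \frac{69}{49}.
General: x(n) = A·(-6)^n - \frac{8 n}{7} - \frac{69}{49}.
Apply x(0) = 4: A - \frac{69}{49} = 4 ⇒ A = \frac{265}{49}.
So x(n) = \frac{265 \left(-6\right)^{n}}{49} - \frac{8 n}{7} - \frac{69}{49}.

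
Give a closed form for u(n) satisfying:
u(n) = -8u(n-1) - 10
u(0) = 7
First-order linear non-homogeneous.
Homogeneous solution: u_h(n) = A·(-8)^n.
Try constant particular solution u_p = K: K = -8K - 10 ⇒ K = - \frac{10}{9}.
General: u(n) = A·(-8)^n - \frac{10}{9}.
Apply u(0) = 7: A - \frac{10}{9} = 7 ⇒ A = \frac{73}{9}.
So u(n) = \frac{73 \left(-8\right)^{n}}{9} - \frac{10}{9}.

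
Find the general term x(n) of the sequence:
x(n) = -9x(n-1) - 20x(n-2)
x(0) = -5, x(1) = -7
Characteristic equation: x² + 9x + 20 = 0, which factors as (x - (-4))(x - (-5)) = 0.
Roots r₁ = -4, r₂ = -5 (distinct).
General solution: x(n) = A·(-4)^n + B·(-5)^n.
From x(0) = -5: A + B = -5.
From x(1) = -7: -4A - 5B = -7.
Solving: A = -32, B = 27.
So x(n) = - 32 \left(-4\right)^{n} + 27 \left(-5\right)^{n}.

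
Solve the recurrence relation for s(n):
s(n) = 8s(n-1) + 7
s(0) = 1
First-order linear non-homogeneous.
Homogeneous solution: s_h(n) = A·(8)^n.
Try constant particular solution s_p = K: K = 8K + 7 ⇒ K = -1.
General: s(n) = A·(8)^n - 1.
Apply s(0) = 1: A - 1 = 1 ⇒ A = 2.
So s(n) = 2 \cdot 8^{n} - 1.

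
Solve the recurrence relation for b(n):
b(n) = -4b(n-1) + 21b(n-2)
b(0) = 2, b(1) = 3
Characteristic equation: x² + 4x - 21 = 0, which factors as (x - (3))(x - (-7)) = 0.
Roots r₁ = 3, r₂ = -7 (distinct).
General solution: b(n) = A·(3)^n + B·(-7)^n.
From b(0) = 2: A + B = 2.
From b(1) = 3: 3A - 7B = 3.
Solving: A = \frac{17}{10}, B = \frac{3}{10}.
So b(n) = \frac{3 \left(-7\right)^{n}}{10} + \frac{17 \cdot 3^{n}}{10}.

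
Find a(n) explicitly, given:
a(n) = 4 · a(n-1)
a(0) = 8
Pure geometric recurrence with ratio 4.
By induction a(n) = a(0) · (4)^n = 8 \cdot 4^{n}.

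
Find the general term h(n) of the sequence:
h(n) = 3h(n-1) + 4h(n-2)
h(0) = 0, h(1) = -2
Characteristic equation: x² - 3x - 4 = 0, which factors as (x - (-1))(x - (4)) = 0.
Roots r₁ = -1, r₂ = 4 (distinct).
General solution: h(n) = A·(-1)^n + B·(4)^n.
From h(0) = 0: A + B = 0.
From h(1) = -2: -A + 4B = -2.
Solving: A = \frac{2}{5}, B = - \frac{2}{5}.
So h(n) = \frac{2 \left(-1\right)^{n}}{5} - \frac{2 \cdot 4^{n}}{5}.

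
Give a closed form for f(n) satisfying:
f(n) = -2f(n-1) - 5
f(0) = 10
First-order linear non-homogeneous.
Homogeneous solution: f_h(n) = A·(-2)^n.
Try constant particular solution f_p = K: K = -2K - 5 ⇒ K = - \frac{5}{3}.
General: f(n) = A·(-2)^n - \frac{5}{3}.
Apply f(0) = 10: A - \frac{5}{3} = 10 ⇒ A = \frac{35}{3}.
So f(n) = \frac{35 \left(-2\right)^{n}}{3} - \frac{5}{3}.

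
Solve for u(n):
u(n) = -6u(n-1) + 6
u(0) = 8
First-order linear non-homogeneous.
Homogeneous solution: u_h(n) = A·(-6)^n.
Try constant particular solution u_p = K: K = -6K + 6 ⇒ K = \frac{6}{7}.
General: u(n) = A·(-6)^n + \frac{6}{7}.
Apply u(0) = 8: A + \frac{6}{7} = 8 ⇒ A = \frac{50}{7}.
So u(n) = \frac{50 \left(-6\right)^{n}}{7} + \frac{6}{7}.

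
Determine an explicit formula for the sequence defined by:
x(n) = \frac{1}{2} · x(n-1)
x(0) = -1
Pure geometric recurrence with ratio \frac{1}{2}.
By induction x(n) = x(0) · (\frac{1}{2})^n = - 2^{- n}.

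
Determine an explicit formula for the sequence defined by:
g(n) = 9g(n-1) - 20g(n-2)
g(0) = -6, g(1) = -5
Characteristic equation: x² - 9x + 20 = 0, which factors as (x - (4))(x - (5)) = 0.
Roots r₁ = 4, r₂ = 5 (distinct).
General solution: g(n) = A·(4)^n + B·(5)^n.
From g(0) = -6: A + B = -6.
From g(1) = -5: 4A + 5B = -5.
Solving: A = -25, B = 19.
So g(n) = - 25 \cdot 4^{n} + 19 \cdot 5^{n}.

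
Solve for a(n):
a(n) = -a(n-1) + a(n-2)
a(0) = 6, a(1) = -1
Characteristic equation: x² + x - 1 = 0.
Discriminant Δ = (-1)² + 4·(1) = 5.
Roots r₁,₂ = (-1 ± √5)/2, so r₁ = - \frac{1}{2} + \frac{\sqrt{5}}{2}, r₂ = - \frac{\sqrt{5}}{2} - \frac{1}{2}.
General solution: a(n) = A·r₁^n + B·r₂^n.
From the initial conditions, A + B = 6 and r₁A + r₂B = -1.
Since r₁ - r₂ = √5: A = (-1 - (6)r₂)/√5 = \frac{2 \sqrt{5}}{5} + 3, and B = 6 - A = 3 - \frac{2 \sqrt{5}}{5}.
So a(n) = \left(\frac{2 \sqrt{5}}{5} + 3\right)\left(- \frac{1}{2} + \frac{\sqrt{5}}{2}\right)^n + \left(3 - \frac{2 \sqrt{5}}{5}\right)\left(- \frac{\sqrt{5}}{2} - \frac{1}{2}\right)^n.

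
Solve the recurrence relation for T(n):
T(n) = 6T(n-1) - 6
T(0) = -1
First-order linear non-homogeneous.
Homogeneous solution: T_h(n) = A·(6)^n.
Try constant particular solution T_p = K: K = 6K - 6 ⇒ K = \frac{6}{5}.
General: T(n) = A·(6)^n + \frac{6}{5}.
Apply T(0) = -1: A + \frac{6}{5} = -1 ⇒ A = - \frac{11}{5}.
So T(n) = \frac{6}{5} - \frac{11 \cdot 6^{n}}{5}.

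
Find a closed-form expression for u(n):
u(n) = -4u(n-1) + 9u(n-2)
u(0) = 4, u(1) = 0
Characteristic equation: x² + 4x - 9 = 0.
Discriminant Δ = (-4)² + 4·(9) = 52.
Roots r₁,₂ = (-4 ± √52)/2, so r₁ = -2 + \sqrt{13}, r₂ = - \sqrt{13} - 2.
General solution: u(n) = A·r₁^n + B·r₂^n.
From the initial conditions, A + B = 4 and r₁A + r₂B = 0.
Since r₁ - r₂ = √52: A = (0 - (4)r₂)/√52 = \frac{4 \sqrt{13}}{13} + 2, and B = 4 - A = 2 - \frac{4 \sqrt{13}}{13}.
So u(n) = \left(\frac{4 \sqrt{13}}{13} + 2\right)\left(-2 + \sqrt{13}\right)^n + \left(2 - \frac{4 \sqrt{13}}{13}\right)\left(- \sqrt{13} - 2\right)^n.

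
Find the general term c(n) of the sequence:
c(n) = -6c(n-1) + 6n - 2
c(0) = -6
First-order linear with linear forcing.
Homogeneous solution: c_h(n) = A·(-6)^n.
Try particular c_p(n) = pn + q. Substituting:
  pn + q = -6(p(n-1) + q) + 6n - 2.
Matching the n-coefficient: p = -6p + 6 ⇒ p = \frac{6}{7}.
Matching constants: q = 6p - 6q - 2 ⇒ q = \frac{22}{49}.
General: c(n) = A·(-6)^n + \frac{6 n}{7} + \frac{22}{49}.
Apply c(0) = -6: A + \frac{22}{49} = -6 ⇒ A = - \frac{316}{49}.
So c(n) = - \frac{316 \left(-6\right)^{n}}{49} + \frac{6 n}{7} + \frac{22}{49}.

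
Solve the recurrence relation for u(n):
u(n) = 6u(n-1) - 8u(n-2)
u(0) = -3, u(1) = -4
Characteristic equation: x² - 6x + 8 = 0, which factors as (x - (4))(x - (2)) = 0.
Roots r₁ = 4, r₂ = 2 (distinct).
General solution: u(n) = A·(4)^n + B·(2)^n.
From u(0) = -3: A + B = -3.
From u(1) = -4: 4A + 2B = -4.
Solving: A = 1, B = -4.
So u(n) = - 4 \cdot 2^{n} + 4^{n}.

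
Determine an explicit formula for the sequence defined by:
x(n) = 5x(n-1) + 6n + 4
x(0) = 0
First-order linear with linear forcing.
Homogeneous solution: x_h(n) = A·(5)^n.
Try particular x_p(n) = pn + q. Substituting:
  pn + q = 5(p(n-1) + q) + 6n + 4.
Matching the n-coefficient: p = 5p + 6 ⇒ p = - \frac{3}{2}.
Matching constants: q = -5p + 5q + 4 ⇒ q = - \frac{23}{8}.
General: x(n) = A·(5)^n - \frac{3 n}{2} - \frac{23}{8}.
Apply x(0) = 0: A - \frac{23}{8} = 0 ⇒ A = \frac{23}{8}.
So x(n) = \frac{23 \cdot 5^{n}}{8} - \frac{3 n}{2} - \frac{23}{8}.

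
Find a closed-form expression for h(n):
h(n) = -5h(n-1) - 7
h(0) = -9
First-order linear non-homogeneous.
Homogeneous solution: h_h(n) = A·(-5)^n.
Try constant particular solution h_p = K: K = -5K - 7 ⇒ K = - \frac{7}{6}.
General: h(n) = A·(-5)^n - \frac{7}{6}.
Apply h(0) = -9: A - \frac{7}{6} = -9 ⇒ A = - \frac{47}{6}.
So h(n) = - \frac{47 \left(-5\right)^{n}}{6} - \frac{7}{6}.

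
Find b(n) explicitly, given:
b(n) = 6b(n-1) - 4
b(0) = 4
First-order linear non-homogeneous.
Homogeneous solution: b_h(n) = A·(6)^n.
Try constant particular solution b_p = K: K = 6K - 4 ⇒ K = \frac{4}{5}.
General: b(n) = A·(6)^n + \frac{4}{5}.
Apply b(0) = 4: A + \frac{4}{5} = 4 ⇒ A = \frac{16}{5}.
So b(n) = \frac{16 \cdot 6^{n}}{5} + \frac{4}{5}.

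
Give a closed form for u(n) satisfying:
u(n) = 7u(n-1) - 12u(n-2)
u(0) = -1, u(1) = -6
Characteristic equation: x² - 7x + 12 = 0, which factors as (x - (3))(x - (4)) = 0.
Roots r₁ = 3, r₂ = 4 (distinct).
General solution: u(n) = A·(3)^n + B·(4)^n.
From u(0) = -1: A + B = -1.
From u(1) = -6: 3A + 4B = -6.
Solving: A = 2, B = -3.
So u(n) = 2 \cdot 3^{n} - 3 \cdot 4^{n}.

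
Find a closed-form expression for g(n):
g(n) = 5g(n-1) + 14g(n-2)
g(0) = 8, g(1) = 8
Characteristic equation: x² - 5x - 14 = 0, which factors as (x - (7))(x - (-2)) = 0.
Roots r₁ = 7, r₂ = -2 (distinct).
General solution: g(n) = A·(7)^n + B·(-2)^n.
From g(0) = 8: A + B = 8.
From g(1) = 8: 7A - 2B = 8.
Solving: A = \frac{8}{3}, B = \frac{16}{3}.
So g(n) = \frac{16 \left(-2\right)^{n}}{3} + \frac{8 \cdot 7^{n}}{3}.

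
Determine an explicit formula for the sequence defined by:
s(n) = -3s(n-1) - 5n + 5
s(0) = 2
First-order linear with linear forcing.
Homogeneous solution: s_h(n) = A·(-3)^n.
Try particular s_p(n) = pn + q. Substituting:
  pn + q = -3(p(n-1) + q) - 5n + 5.
Matching the n-coefficient: p = -3p - 5 ⇒ p = - \frac{5}{4}.
Matching constants: q = 3p - 3q + 5 ⇒ q = \frac{5}{16}.
General: s(n) = A·(-3)^n - \frac{5 n}{4} + \frac{5}{16}.
Apply s(0) = 2: A + \frac{5}{16} = 2 ⇒ A = \frac{27}{16}.
So s(n) = \frac{27 \left(-3\right)^{n}}{16} - \frac{5 n}{4} + \frac{5}{16}.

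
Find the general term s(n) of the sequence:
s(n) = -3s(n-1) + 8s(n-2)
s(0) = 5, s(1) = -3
Characteristic equation: x² + 3x - 8 = 0.
Discriminant Δ = (-3)² + 4·(8) = 41.
Roots r₁,₂ = (-3 ± √41)/2, so r₁ = - \frac{3}{2} + \frac{\sqrt{41}}{2}, r₂ = - \frac{\sqrt{41}}{2} - \frac{3}{2}.
General solution: s(n) = A·r₁^n + B·r₂^n.
From the initial conditions, A + B = 5 and r₁A + r₂B = -3.
Since r₁ - r₂ = √41: A = (-3 - (5)r₂)/√41 = \frac{9 \sqrt{41}}{82} + \frac{5}{2}, and B = 5 - A = \frac{5}{2} - \frac{9 \sqrt{41}}{82}.
So s(n) = \left(\frac{9 \sqrt{41}}{82} + \frac{5}{2}\right)\left(- \frac{3}{2} + \frac{\sqrt{41}}{2}\right)^n + \left(\frac{5}{2} - \frac{9 \sqrt{41}}{82}\right)\left(- \frac{\sqrt{41}}{2} - \frac{3}{2}\right)^n.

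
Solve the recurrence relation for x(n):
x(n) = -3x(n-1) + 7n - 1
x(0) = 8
First-order linear with linear forcing.
Homogeneous solution: x_h(n) = A·(-3)^n.
Try particular x_p(n) = pn + q. Substituting:
  pn + q = -3(p(n-1) + q) + 7n - 1.
Matching the n-coefficient: p = -3p + 7 ⇒ p = \frac{7}{4}.
Matching constants: q = 3p - 3q - 1 ⇒ q = \frac{17}{16}.
General: x(n) = A·(-3)^n + \frac{7 n}{4} + \frac{17}{16}.
Apply x(0) = 8: A + \frac{17}{16} = 8 ⇒ A = \frac{111}{16}.
So x(n) = \frac{111 \left(-3\right)^{n}}{16} + \frac{7 n}{4} + \frac{17}{16}.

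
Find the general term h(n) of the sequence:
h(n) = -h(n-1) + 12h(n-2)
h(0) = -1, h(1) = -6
Characteristic equation: x² + x - 12 = 0, which factors as (x - (-4))(x - (3)) = 0.
Roots r₁ = -4, r₂ = 3 (distinct).
General solution: h(n) = A·(-4)^n + B·(3)^n.
From h(0) = -1: A + B = -1.
From h(1) = -6: -4A + 3B = -6.
Solving: A = \frac{3}{7}, B = - \frac{10}{7}.
So h(n) = \frac{3 \left(-4\right)^{n}}{7} - \frac{10 \cdot 3^{n}}{7}.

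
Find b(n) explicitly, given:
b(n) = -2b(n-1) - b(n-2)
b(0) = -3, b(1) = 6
Characteristic equation: x² + 2x + 1 = 0, which is (x - (-1))².
Repeated root r = -1.
General solution: b(n) = (A + Bn)·(-1)^n.
From b(0) = -3: A = -3.
From b(1) = 6: (A + B)·(-1) = 6 ⇒ B = -3.
So b(n) = \left(- 3 n - 3\right) \cdot (-1)^n.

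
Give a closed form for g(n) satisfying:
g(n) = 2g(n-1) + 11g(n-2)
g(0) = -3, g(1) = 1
Characteristic equation: x² - 2x - 11 = 0.
Discriminant Δ = (2)² + 4·(11) = 48.
Roots r₁,₂ = (2 ± √48)/2, so r₁ = 1 + 2 \sqrt{3}, r₂ = 1 - 2 \sqrt{3}.
General solution: g(n) = A·r₁^n + B·r₂^n.
From the initial conditions, A + B = -3 and r₁A + r₂B = 1.
Since r₁ - r₂ = √48: A = (1 - (-3)r₂)/√48 = - \frac{3}{2} + \frac{\sqrt{3}}{3}, and B = -3 - A = - \frac{3}{2} - \frac{\sqrt{3}}{3}.
So g(n) = \left(- \frac{3}{2} + \frac{\sqrt{3}}{3}\right)\left(1 + 2 \sqrt{3}\right)^n + \left(- \frac{3}{2} - \frac{\sqrt{3}}{3}\right)\left(1 - 2 \sqrt{3}\right)^n.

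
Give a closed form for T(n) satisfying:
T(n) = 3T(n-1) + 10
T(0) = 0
First-order linear non-homogeneous.
Homogeneous solution: T_h(n) = A·(3)^n.
Try constant particular solution T_p = K: K = 3K + 10 ⇒ K = -5.
General: T(n) = A·(3)^n - 5.
Apply T(0) = 0: A - 5 = 0 ⇒ A = 5.
So T(n) = 5 \cdot 3^{n} - 5.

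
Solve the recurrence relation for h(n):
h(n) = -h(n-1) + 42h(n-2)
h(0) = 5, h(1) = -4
Characteristic equation: x² + x - 42 = 0, which factors as (x - (6))(x - (-7)) = 0.
Roots r₁ = 6, r₂ = -7 (distinct).
General solution: h(n) = A·(6)^n + B·(-7)^n.
From h(0) = 5: A + B = 5.
From h(1) = -4: 6A - 7B = -4.
Solving: A = \frac{31}{13}, B = \frac{34}{13}.
So h(n) = \frac{34 \left(-7\right)^{n}}{13} + \frac{31 \cdot 6^{n}}{13}.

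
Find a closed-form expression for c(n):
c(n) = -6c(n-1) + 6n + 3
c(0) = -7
First-order linear with linear forcing.
Homogeneous solution: c_h(n) = A·(-6)^n.
Try particular c_p(n) = pn + q. Substituting:
  pn + q = -6(p(n-1) + q) + 6n + 3.
Matching the n-coefficient: p = -6p + 6 ⇒ p = \frac{6}{7}.
Matching constants: q = 6p - 6q + 3 ⇒ q = \frac{57}{49}.
General: c(n) = A·(-6)^n + \frac{6 n}{7} + \frac{57}{49}.
Apply c(0) = -7: A + \frac{57}{49} = -7 ⇒ A = - \frac{400}{49}.
So c(n) = - \frac{400 \left(-6\right)^{n}}{49} + \frac{6 n}{7} + \frac{57}{49}.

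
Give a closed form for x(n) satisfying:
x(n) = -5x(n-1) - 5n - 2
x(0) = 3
First-order linear with linear forcing.
Homogeneous solution: x_h(n) = A·(-5)^n.
Try particular x_p(n) = pn + q. Substituting:
  pn + q = -5(p(n-1) + q) - 5n - 2.
Matching the n-coefficient: p = -5p - 5 ⇒ p = - \frac{5}{6}.
Matching constants: q = 5p - 5q - 2 ⇒ q = - \frac{37}{36}.
General: x(n) = A·(-5)^n - \frac{5 n}{6} - \frac{37}{36}.
Apply x(0) = 3: A - \frac{37}{36} = 3 ⇒ A = \frac{145}{36}.
So x(n) = \frac{145 \left(-5\right)^{n}}{36} - \frac{5 n}{6} - \frac{37}{36}.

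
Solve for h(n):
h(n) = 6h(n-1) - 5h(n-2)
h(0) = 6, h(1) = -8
Characteristic equation: x² - 6x + 5 = 0, which factors as (x - (5))(x - (1)) = 0.
Roots r₁ = 5, r₂ = 1 (distinct).
General solution: h(n) = A·(5)^n + B·(1)^n.
From h(0) = 6: A + B = 6.
From h(1) = -8: 5A + B = -8.
Solving: A = - \frac{7}{2}, B = \frac{19}{2}.
So h(n) = \frac{19}{2} - \frac{7 \cdot 5^{n}}{2}.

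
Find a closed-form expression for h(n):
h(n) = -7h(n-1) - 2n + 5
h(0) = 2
First-order linear with linear forcing.
Homogeneous solution: h_h(n) = A·(-7)^n.
Try particular h_p(n) = pn + q. Substituting:
  pn + q = -7(p(n-1) + q) - 2n + 5.
Matching the n-coefficient: p = -7p - 2 ⇒ p = - \frac{1}{4}.
Matching constants: q = 7p - 7q + 5 ⇒ q = \frac{13}{32}.
General: h(n) = A·(-7)^n - \frac{n}{4} + \frac{13}{32}.
Apply h(0) = 2: A + \frac{13}{32} = 2 ⇒ A = \frac{51}{32}.
So h(n) = \frac{51 \left(-7\right)^{n}}{32} - \frac{n}{4} + \frac{13}{32}.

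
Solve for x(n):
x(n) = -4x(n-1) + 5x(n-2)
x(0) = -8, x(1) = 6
Characteristic equation: x² + 4x - 5 = 0, which factors as (x - (-5))(x - (1)) = 0.
Roots r₁ = -5, r₂ = 1 (distinct).
General solution: x(n) = A·(-5)^n + B·(1)^n.
From x(0) = -8: A + B = -8.
From x(1) = 6: -5A + B = 6.
Solving: A = - \frac{7}{3}, B = - \frac{17}{3}.
So x(n) = - \frac{7 \left(-5\right)^{n}}{3} - \frac{17}{3}.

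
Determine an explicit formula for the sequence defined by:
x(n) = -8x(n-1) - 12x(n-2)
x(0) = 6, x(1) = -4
Characteristic equation: x² + 8x + 12 = 0, which factors as (x - (-6))(x - (-2)) = 0.
Roots r₁ = -6, r₂ = -2 (distinct).
General solution: x(n) = A·(-6)^n + B·(-2)^n.
From x(0) = 6: A + B = 6.
From x(1) = -4: -6A - 2B = -4.
Solving: A = -2, B = 8.
So x(n) = 8 \left(-2\right)^{n} - 2 \left(-6\right)^{n}.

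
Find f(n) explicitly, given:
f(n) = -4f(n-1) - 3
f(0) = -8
First-order linear non-homogeneous.
Homogeneous solution: f_h(n) = A·(-4)^n.
Try constant particular solution f_p = K: K = -4K - 3 ⇒ K = - \frac{3}{5}.
General: f(n) = A·(-4)^n - \frac{3}{5}.
Apply f(0) = -8: A - \frac{3}{5} = -8 ⇒ A = - \frac{37}{5}.
So f(n) = - \frac{37 \left(-4\right)^{n}}{5} - \frac{3}{5}.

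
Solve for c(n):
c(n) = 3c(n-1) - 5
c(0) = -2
First-order linear non-homogeneous.
Homogeneous solution: c_h(n) = A·(3)^n.
Try constant particular solution c_p = K: K = 3K - 5 ⇒ K = \frac{5}{2}.
General: c(n) = A·(3)^n + \frac{5}{2}.
Apply c(0) = -2: A + \frac{5}{2} = -2 ⇒ A = - \frac{9}{2}.
So c(n) = \frac{5}{2} - \frac{9 \cdot 3^{n}}{2}.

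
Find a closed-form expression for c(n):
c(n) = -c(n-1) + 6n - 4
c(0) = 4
First-order linear with linear forcing.
Homogeneous solution: c_h(n) = A·(-1)^n.
Try particular c_p(n) = pn + q. Substituting:
  pn + q = -(p(n-1) + q) + 6n - 4.
Matching the n-coefficient: p = -p + 6 ⇒ p = 3.
Matching constants: q = p - q - 4 ⇒ q = - \frac{1}{2}.
General: c(n) = A·(-1)^n + 3 n - \frac{1}{2}.
Apply c(0) = 4: A - \frac{1}{2} = 4 ⇒ A = \frac{9}{2}.
So c(n) = \frac{9 \left(-1\right)^{n}}{2} + 3 n - \frac{1}{2}.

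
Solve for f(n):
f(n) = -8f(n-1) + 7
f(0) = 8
First-order linear non-homogeneous.
Homogeneous solution: f_h(n) = A·(-8)^n.
Try constant particular solution f_p = K: K = -8K + 7 ⇒ K = \frac{7}{9}.
General: f(n) = A·(-8)^n + \frac{7}{9}.
Apply f(0) = 8: A + \frac{7}{9} = 8 ⇒ A = \frac{65}{9}.
So f(n) = \frac{65 \left(-8\right)^{n}}{9} + \frac{7}{9}.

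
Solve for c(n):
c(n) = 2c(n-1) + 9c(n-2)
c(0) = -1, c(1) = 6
Characteristic equation: x² - 2x - 9 = 0.
Discriminant Δ = (2)² + 4·(9) = 40.
Roots r₁,₂ = (2 ± √40)/2, so r₁ = 1 + \sqrt{10}, r₂ = 1 - \sqrt{10}.
General solution: c(n) = A·r₁^n + B·r₂^n.
From the initial conditions, A + B = -1 and r₁A + r₂B = 6.
Since r₁ - r₂ = √40: A = (6 - (-1)r₂)/√40 = - \frac{1}{2} + \frac{7 \sqrt{10}}{20}, and B = -1 - A = - \frac{7 \sqrt{10}}{20} - \frac{1}{2}.
So c(n) = \left(- \frac{1}{2} + \frac{7 \sqrt{10}}{20}\right)\left(1 + \sqrt{10}\right)^n + \left(- \frac{7 \sqrt{10}}{20} - \frac{1}{2}\right)\left(1 - \sqrt{10}\right)^n.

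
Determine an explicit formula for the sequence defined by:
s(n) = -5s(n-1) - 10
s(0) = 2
First-order linear non-homogeneous.
Homogeneous solution: s_h(n) = A·(-5)^n.
Try constant particular solution s_p = K: K = -5K - 10 ⇒ K = - \frac{5}{3}.
General: s(n) = A·(-5)^n - \frac{5}{3}.
Apply s(0) = 2: A - \frac{5}{3} = 2 ⇒ A = \frac{11}{3}.
So s(n) = \frac{11 \left(-5\right)^{n}}{3} - \frac{5}{3}.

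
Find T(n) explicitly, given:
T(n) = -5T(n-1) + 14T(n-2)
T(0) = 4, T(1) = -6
Characteristic equation: x² + 5x - 14 = 0, which factors as (x - (-7))(x - (2)) = 0.
Roots r₁ = -7, r₂ = 2 (distinct).
General solution: T(n) = A·(-7)^n + B·(2)^n.
From T(0) = 4: A + B = 4.
From T(1) = -6: -7A + 2B = -6.
Solving: A = \frac{14}{9}, B = \frac{22}{9}.
So T(n) = \frac{14 \left(-7\right)^{n}}{9} + \frac{22 \cdot 2^{n}}{9}.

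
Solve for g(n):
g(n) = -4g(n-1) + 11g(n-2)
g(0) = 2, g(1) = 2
Characteristic equation: x² + 4x - 11 = 0.
Discriminant Δ = (-4)² + 4·(11) = 60.
Roots r₁,₂ = (-4 ± √60)/2, so r₁ = -2 + \sqrt{15}, r₂ = - \sqrt{15} - 2.
General solution: g(n) = A·r₁^n + B·r₂^n.
From the initial conditions, A + B = 2 and r₁A + r₂B = 2.
Since r₁ - r₂ = √60: A = (2 - (2)r₂)/√60 = \frac{\sqrt{15}}{5} + 1, and B = 2 - A = 1 - \frac{\sqrt{15}}{5}.
So g(n) = \left(\frac{\sqrt{15}}{5} + 1\right)\left(-2 + \sqrt{15}\right)^n + \left(1 - \frac{\sqrt{15}}{5}\right)\left(- \sqrt{15} - 2\right)^n.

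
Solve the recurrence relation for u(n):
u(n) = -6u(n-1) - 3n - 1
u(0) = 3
First-order linear with linear forcing.
Homogeneous solution: u_h(n) = A·(-6)^n.
Try particular u_p(n) = pn + q. Substituting:
  pn + q = -6(p(n-1) + q) - 3n - 1.
Matching the n-coefficient: p = -6p - 3 ⇒ p = - \frac{3}{7}.
Matching constants: q = 6p - 6q - 1 ⇒ q = - \frac{25}{49}.
General: u(n) = A·(-6)^n - \frac{3 n}{7} - \frac{25}{49}.
Apply u(0) = 3: A - \frac{25}{49} = 3 ⇒ A = \frac{172}{49}.
So u(n) = \frac{172 \left(-6\right)^{n}}{49} - \frac{3 n}{7} - \frac{25}{49}.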